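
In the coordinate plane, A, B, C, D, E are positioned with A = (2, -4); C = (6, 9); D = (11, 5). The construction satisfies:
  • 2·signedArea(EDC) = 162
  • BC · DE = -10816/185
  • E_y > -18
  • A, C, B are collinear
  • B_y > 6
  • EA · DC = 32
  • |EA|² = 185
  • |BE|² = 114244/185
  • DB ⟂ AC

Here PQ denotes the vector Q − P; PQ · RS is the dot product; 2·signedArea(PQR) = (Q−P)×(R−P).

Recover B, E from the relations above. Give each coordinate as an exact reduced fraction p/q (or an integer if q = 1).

1. B_x = 982/185  [A, C, B are collinear ∩ DB ⟂ AC]
2. B_y = 1249/185  [A, C, B are collinear ∩ DB ⟂ AC]
   → B = (982/185, 1249/185)
3. E_x = -2  [2·signedArea(EDC) = 162 ∩ BC · DE = -10816/185]
4. E_y = -17  [2·signedArea(EDC) = 162 ∩ BC · DE = -10816/185]
   → E = (-2, -17)

B = (982/185, 1249/185)
E = (-2, -17)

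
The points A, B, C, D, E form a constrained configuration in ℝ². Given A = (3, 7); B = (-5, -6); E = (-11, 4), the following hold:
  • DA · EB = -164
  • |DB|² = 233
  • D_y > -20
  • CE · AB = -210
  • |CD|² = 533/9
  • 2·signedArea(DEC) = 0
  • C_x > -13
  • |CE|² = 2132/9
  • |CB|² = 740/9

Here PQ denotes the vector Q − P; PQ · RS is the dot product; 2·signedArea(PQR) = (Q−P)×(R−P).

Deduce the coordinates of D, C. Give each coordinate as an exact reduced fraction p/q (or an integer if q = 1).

C = (-37/3, -34/3)
D = (-13, -19)

1. C_x = -37/3  [line 8·x + 13·y + 246 = 0 ∩ |CE|² = 2132/9]
2. C_y = -34/3  [line 8·x + 13·y + 246 = 0 ∩ |CE|² = 2132/9]
   → C = (-37/3, -34/3)
3. D_x = -13  [2·signedArea(DEC) = 0 ∩ DA · EB = -164]
4. D_y = -19  [2·signedArea(DEC) = 0 ∩ DA · EB = -164]
   → D = (-13, -19)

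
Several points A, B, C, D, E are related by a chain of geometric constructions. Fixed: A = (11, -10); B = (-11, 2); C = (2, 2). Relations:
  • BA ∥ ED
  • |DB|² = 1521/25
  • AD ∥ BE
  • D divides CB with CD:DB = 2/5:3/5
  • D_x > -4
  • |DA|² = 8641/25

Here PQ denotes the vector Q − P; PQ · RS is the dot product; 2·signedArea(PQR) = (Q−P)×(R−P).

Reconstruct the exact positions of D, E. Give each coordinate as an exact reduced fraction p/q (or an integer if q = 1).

D = (-16/5, 2)
E = (-126/5, 14)

1. D_x = -16/5  [D divides CB with CD:DB = 2/5:3/5]
2. D_y = 2  [D divides CB with CD:DB = 2/5:3/5]
   → D = (-16/5, 2)
3. E_x = -126/5  [BA ∥ ED ∩ AD ∥ BE]
4. E_y = 14  [BA ∥ ED ∩ AD ∥ BE]
   → E = (-126/5, 14)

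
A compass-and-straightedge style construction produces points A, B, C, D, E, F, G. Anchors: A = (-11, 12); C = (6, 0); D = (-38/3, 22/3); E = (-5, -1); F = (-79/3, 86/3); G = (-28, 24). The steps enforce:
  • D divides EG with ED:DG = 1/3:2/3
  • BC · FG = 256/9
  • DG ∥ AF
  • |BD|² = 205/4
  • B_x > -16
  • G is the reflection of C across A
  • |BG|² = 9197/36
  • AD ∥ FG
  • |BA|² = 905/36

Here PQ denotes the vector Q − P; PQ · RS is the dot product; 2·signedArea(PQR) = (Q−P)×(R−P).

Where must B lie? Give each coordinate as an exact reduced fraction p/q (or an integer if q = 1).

1. B_x = -47/3  [line 5/3·x + 14/3·y + -346/9 = 0 ∩ |BG|² = 9197/36]
2. B_y = 83/6  [line 5/3·x + 14/3·y + -346/9 = 0 ∩ |BG|² = 9197/36]
   → B = (-47/3, 83/6)

B = (-47/3, 83/6)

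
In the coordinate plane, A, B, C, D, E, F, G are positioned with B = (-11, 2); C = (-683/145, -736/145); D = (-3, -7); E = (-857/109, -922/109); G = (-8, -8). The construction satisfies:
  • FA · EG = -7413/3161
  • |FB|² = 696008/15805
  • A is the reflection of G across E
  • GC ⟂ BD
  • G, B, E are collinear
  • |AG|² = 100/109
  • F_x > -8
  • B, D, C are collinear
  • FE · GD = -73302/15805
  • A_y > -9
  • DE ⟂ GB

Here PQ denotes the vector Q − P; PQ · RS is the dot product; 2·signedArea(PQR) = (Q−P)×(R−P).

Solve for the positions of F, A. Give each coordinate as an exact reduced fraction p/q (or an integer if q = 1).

1. F_x = -124189/15805  [line -5·x + -1·y + -681713/15805 = 0 ∩ |FB|² = 696008/15805]
2. F_y = -60768/15805  [line -5·x + -1·y + -681713/15805 = 0 ∩ |FB|² = 696008/15805]
   → F = (-124189/15805, -60768/15805)
3. A_x = -842/109  [A is the reflection of G across E]
4. A_y = -972/109  [A is the reflection of G across E]
   → A = (-842/109, -972/109)

A = (-842/109, -972/109)
F = (-124189/15805, -60768/15805)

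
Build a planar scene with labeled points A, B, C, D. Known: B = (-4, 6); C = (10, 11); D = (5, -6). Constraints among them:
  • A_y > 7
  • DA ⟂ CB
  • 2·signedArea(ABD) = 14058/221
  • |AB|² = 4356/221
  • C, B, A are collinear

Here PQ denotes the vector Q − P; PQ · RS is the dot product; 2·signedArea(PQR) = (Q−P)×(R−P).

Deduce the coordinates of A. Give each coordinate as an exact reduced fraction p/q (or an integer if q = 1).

A = (40/221, 1656/221)

1. A_x = 40/221  [C, B, A are collinear ∩ DA ⟂ CB]
2. A_y = 1656/221  [C, B, A are collinear ∩ DA ⟂ CB]
   → A = (40/221, 1656/221)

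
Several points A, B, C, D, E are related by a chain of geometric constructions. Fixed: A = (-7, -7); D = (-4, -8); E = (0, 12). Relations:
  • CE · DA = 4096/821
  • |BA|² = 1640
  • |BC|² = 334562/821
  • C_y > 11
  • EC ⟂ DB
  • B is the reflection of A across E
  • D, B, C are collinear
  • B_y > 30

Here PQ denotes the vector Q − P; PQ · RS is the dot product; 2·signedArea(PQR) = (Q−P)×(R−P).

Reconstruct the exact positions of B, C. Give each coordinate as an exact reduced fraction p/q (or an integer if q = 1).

1. B_x = 7  [B is the reflection of A across E]
2. B_y = 31  [B is the reflection of A across E]
   → B = (7, 31)
3. C_x = 1248/821  [D, B, C are collinear ∩ EC ⟂ DB]
4. C_y = 9500/821  [D, B, C are collinear ∩ EC ⟂ DB]
   → C = (1248/821, 9500/821)

B = (7, 31)
C = (1248/821, 9500/821)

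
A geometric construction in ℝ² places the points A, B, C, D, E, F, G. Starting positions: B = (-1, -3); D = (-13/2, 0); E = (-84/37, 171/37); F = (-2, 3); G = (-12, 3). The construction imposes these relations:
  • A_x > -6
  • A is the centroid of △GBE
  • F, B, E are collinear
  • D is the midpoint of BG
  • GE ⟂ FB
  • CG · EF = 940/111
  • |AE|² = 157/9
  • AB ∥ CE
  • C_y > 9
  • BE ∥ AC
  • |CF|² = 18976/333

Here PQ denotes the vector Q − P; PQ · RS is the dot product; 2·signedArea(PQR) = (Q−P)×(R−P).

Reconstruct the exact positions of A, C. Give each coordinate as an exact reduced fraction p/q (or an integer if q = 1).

1. A_x = -565/111  [A is the centroid of △GBE]
2. A_y = 57/37  [A is the centroid of △GBE]
   → A = (-565/111, 57/37)
3. C_x = -706/111  [AB ∥ CE ∩ BE ∥ AC]
4. C_y = 339/37  [AB ∥ CE ∩ BE ∥ AC]
   → C = (-706/111, 339/37)

A = (-565/111, 57/37)
C = (-706/111, 339/37)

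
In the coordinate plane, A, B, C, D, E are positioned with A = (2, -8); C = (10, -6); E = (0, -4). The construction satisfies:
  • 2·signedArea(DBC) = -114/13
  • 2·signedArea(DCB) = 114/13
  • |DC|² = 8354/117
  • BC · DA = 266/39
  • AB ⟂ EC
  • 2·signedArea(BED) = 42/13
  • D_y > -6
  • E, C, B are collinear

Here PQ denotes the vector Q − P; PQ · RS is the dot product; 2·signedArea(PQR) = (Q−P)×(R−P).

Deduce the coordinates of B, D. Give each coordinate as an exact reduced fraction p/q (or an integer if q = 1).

1. B_x = 35/13  [E, C, B are collinear ∩ AB ⟂ EC]
2. B_y = -59/13  [E, C, B are collinear ∩ AB ⟂ EC]
   → B = (35/13, -59/13)
3. D_x = 61/39  [2·signedArea(DBC) = -114/13 ∩ BC · DA = 266/39]
4. D_y = -215/39  [2·signedArea(DBC) = -114/13 ∩ BC · DA = 266/39]
   → D = (61/39, -215/39)

B = (35/13, -59/13)
D = (61/39, -215/39)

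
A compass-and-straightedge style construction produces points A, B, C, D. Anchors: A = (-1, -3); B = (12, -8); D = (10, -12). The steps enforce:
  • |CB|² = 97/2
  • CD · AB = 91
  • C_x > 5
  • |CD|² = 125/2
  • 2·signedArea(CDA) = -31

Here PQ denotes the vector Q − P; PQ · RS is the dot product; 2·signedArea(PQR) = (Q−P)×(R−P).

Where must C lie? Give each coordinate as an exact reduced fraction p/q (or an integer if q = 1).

C = (11/2, -11/2)

1. C_x = 11/2  [2·signedArea(CDA) = -31 ∩ CD · AB = 91]
2. C_y = -11/2  [2·signedArea(CDA) = -31 ∩ CD · AB = 91]
   → C = (11/2, -11/2)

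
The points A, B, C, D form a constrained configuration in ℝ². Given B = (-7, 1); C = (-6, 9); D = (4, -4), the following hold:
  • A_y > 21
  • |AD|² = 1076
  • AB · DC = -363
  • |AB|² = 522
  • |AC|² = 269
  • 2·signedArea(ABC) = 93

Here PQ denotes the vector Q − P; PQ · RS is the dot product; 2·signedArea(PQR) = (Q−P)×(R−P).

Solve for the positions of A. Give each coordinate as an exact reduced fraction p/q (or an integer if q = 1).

1. A_x = -16  [2·signedArea(ABC) = 93 ∩ AB · DC = -363]
2. A_y = 22  [2·signedArea(ABC) = 93 ∩ AB · DC = -363]
   → A = (-16, 22)

A = (-16, 22)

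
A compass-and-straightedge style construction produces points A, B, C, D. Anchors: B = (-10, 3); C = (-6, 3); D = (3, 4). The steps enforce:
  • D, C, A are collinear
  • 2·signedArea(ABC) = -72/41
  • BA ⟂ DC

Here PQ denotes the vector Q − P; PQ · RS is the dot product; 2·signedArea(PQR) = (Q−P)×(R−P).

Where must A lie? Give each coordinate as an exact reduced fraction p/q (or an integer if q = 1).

A = (-408/41, 105/41)

1. A_x = -408/41  [D, C, A are collinear ∩ BA ⟂ DC]
2. A_y = 105/41  [D, C, A are collinear ∩ BA ⟂ DC]
   → A = (-408/41, 105/41)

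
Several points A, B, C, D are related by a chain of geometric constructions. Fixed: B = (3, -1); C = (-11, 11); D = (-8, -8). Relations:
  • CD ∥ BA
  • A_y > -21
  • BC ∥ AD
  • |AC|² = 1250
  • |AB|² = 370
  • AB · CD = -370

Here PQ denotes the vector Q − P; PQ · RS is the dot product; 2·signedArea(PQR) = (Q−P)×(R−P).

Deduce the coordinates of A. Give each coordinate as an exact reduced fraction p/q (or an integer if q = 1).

1. A_x = 6  [BC ∥ AD ∩ CD ∥ BA]
2. A_y = -20  [BC ∥ AD ∩ CD ∥ BA]
   → A = (6, -20)

A = (6, -20)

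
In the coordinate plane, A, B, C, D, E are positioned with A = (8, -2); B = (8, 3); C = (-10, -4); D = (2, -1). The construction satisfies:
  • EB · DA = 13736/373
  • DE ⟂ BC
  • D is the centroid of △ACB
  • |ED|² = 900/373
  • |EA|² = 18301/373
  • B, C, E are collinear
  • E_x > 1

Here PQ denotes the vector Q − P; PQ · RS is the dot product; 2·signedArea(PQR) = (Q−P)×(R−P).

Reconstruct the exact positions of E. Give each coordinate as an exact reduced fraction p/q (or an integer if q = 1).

1. E_x = 536/373  [B, C, E are collinear ∩ DE ⟂ BC]
2. E_y = 167/373  [B, C, E are collinear ∩ DE ⟂ BC]
   → E = (536/373, 167/373)

E = (536/373, 167/373)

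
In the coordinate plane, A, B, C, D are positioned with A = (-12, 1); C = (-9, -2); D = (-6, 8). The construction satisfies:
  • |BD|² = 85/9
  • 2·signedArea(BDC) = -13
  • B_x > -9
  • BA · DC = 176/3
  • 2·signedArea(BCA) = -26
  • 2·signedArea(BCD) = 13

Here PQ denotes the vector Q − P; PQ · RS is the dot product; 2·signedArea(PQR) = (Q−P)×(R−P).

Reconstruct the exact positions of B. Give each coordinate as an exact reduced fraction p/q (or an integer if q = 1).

B = (-8, 17/3)

1. B_x = -8  [2·signedArea(BDC) = -13 ∩ 2·signedArea(BCA) = -26]
2. B_y = 17/3  [2·signedArea(BDC) = -13 ∩ 2·signedArea(BCA) = -26]
   → B = (-8, 17/3)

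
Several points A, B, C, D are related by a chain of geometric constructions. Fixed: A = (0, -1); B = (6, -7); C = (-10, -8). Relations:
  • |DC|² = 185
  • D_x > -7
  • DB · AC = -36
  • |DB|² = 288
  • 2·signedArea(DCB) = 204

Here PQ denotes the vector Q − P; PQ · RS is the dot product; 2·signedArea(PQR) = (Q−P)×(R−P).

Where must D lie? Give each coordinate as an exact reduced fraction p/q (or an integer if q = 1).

1. D_x = -6  [DB · AC = -36 ∩ 2·signedArea(DCB) = 204]
2. D_y = 5  [DB · AC = -36 ∩ 2·signedArea(DCB) = 204]
   → D = (-6, 5)

D = (-6, 5)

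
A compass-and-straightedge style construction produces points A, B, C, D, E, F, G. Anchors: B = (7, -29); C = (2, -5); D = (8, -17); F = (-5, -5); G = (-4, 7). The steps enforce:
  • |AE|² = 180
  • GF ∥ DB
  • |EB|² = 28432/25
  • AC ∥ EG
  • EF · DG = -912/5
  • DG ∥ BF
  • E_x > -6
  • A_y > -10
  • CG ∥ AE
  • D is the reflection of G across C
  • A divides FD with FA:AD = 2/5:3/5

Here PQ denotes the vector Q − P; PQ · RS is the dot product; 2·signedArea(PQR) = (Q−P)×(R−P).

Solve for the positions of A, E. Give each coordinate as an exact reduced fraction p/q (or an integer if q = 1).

1. A_x = 1/5  [A divides FD with FA:AD = 2/5:3/5]
2. A_y = -49/5  [A divides FD with FA:AD = 2/5:3/5]
   → A = (1/5, -49/5)
3. E_x = -29/5  [AC ∥ EG ∩ CG ∥ AE]
4. E_y = 11/5  [AC ∥ EG ∩ CG ∥ AE]
   → E = (-29/5, 11/5)

A = (1/5, -49/5)
E = (-29/5, 11/5)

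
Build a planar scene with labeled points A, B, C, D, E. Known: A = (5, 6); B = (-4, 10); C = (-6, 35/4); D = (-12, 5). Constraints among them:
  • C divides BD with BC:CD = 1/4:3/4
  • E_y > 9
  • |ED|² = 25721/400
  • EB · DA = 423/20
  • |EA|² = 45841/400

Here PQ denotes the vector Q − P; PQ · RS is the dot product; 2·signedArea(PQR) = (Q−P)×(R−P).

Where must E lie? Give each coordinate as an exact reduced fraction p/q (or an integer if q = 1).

E = (-26/5, 37/4)

1. E_x = -26/5  [line -17·x + -1·y + -1583/20 = 0 ∩ |EA|² = 45841/400]
2. E_y = 37/4  [line -17·x + -1·y + -1583/20 = 0 ∩ |EA|² = 45841/400]
   → E = (-26/5, 37/4)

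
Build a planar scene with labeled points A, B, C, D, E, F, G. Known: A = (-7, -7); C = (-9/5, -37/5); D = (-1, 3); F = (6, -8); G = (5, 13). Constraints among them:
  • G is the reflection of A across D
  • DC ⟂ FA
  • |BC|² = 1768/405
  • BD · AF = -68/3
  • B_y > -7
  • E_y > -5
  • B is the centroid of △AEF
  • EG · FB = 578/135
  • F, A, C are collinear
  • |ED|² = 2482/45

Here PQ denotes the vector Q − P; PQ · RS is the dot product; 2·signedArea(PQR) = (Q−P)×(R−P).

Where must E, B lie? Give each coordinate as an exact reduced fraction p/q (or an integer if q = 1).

B = (1/45, -287/45)
E = (16/15, -62/15)

1. B_x = 1/45  [line -13·x + 1·y + 20/3 = 0 ∩ |BC|² = 1768/405]
2. B_y = -287/45  [line -13·x + 1·y + 20/3 = 0 ∩ |BC|² = 1768/405]
   → B = (1/45, -287/45)
3. E_x = 16/15  [EG · FB = 578/135 ∩ B is the centroid of △AEF]
4. E_y = -62/15  [EG · FB = 578/135 ∩ B is the centroid of △AEF]
   → E = (16/15, -62/15)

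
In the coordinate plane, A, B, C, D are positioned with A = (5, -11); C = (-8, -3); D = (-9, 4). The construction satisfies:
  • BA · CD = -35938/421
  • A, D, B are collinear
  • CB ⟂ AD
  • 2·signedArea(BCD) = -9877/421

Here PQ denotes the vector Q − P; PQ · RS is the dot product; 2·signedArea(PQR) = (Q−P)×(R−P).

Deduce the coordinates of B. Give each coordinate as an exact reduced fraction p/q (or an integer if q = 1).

1. B_x = -2123/421  [A, D, B are collinear ∩ CB ⟂ AD]
2. B_y = -101/421  [A, D, B are collinear ∩ CB ⟂ AD]
   → B = (-2123/421, -101/421)

B = (-2123/421, -101/421)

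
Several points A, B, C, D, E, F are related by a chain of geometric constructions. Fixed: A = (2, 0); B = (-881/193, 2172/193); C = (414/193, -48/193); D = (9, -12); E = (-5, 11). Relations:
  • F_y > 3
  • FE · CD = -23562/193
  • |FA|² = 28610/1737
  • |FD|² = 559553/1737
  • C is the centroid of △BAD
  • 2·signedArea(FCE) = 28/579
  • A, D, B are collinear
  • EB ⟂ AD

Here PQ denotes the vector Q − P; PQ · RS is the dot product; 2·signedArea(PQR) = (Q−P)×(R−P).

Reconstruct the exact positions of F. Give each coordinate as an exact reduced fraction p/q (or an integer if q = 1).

1. F_x = -109/579  [2·signedArea(FCE) = 28/579 ∩ FE · CD = -23562/193]
2. F_y = 1979/579  [2·signedArea(FCE) = 28/579 ∩ FE · CD = -23562/193]
   → F = (-109/579, 1979/579)

F = (-109/579, 1979/579)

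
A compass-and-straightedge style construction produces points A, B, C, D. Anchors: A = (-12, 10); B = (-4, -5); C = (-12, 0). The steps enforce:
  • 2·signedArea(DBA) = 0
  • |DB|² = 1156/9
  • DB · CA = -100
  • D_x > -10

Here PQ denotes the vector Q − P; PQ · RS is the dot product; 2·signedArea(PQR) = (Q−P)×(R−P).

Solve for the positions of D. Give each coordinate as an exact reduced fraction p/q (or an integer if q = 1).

1. D_x = -28/3  [2·signedArea(DBA) = 0 ∩ DB · CA = -100]
2. D_y = 5  [2·signedArea(DBA) = 0 ∩ DB · CA = -100]
   → D = (-28/3, 5)

D = (-28/3, 5)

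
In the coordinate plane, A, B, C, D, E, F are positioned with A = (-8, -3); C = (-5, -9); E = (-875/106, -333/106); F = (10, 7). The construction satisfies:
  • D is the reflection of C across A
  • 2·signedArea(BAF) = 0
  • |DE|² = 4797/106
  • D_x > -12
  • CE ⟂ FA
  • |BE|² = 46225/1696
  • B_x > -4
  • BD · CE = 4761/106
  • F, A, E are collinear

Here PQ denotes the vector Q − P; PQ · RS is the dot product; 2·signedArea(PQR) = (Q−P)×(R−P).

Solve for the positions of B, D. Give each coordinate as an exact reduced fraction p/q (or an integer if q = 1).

1. B_x = -1565/424  [line -10·x + 18·y + -26 = 0 ∩ |BE|² = 46225/1696]
2. B_y = -257/424  [line -10·x + 18·y + -26 = 0 ∩ |BE|² = 46225/1696]
   → B = (-1565/424, -257/424)
3. D_x = -11  [D is the reflection of C across A]
4. D_y = 3  [D is the reflection of C across A]
   → D = (-11, 3)

B = (-1565/424, -257/424)
D = (-11, 3)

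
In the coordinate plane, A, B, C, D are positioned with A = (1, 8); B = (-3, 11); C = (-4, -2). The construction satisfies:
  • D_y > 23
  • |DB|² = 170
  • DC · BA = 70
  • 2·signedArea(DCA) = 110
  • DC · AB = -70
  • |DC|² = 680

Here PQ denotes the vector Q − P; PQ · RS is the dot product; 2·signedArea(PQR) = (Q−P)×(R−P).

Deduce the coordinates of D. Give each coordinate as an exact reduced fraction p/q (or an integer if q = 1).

D = (-2, 24)

1. D_x = -2  [DC · BA = 70 ∩ 2·signedArea(DCA) = 110]
2. D_y = 24  [DC · BA = 70 ∩ 2·signedArea(DCA) = 110]
   → D = (-2, 24)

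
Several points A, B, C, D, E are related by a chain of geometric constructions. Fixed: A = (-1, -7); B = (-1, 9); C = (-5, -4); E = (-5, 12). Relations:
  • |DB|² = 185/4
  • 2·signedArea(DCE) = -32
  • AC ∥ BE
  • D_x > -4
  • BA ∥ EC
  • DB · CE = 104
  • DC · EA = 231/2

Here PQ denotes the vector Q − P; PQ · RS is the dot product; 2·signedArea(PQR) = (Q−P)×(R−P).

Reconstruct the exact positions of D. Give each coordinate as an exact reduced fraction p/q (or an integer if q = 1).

1. D_x = -3  [DC · EA = 231/2 ∩ DB · CE = 104]
2. D_y = 5/2  [DC · EA = 231/2 ∩ DB · CE = 104]
   → D = (-3, 5/2)

D = (-3, 5/2)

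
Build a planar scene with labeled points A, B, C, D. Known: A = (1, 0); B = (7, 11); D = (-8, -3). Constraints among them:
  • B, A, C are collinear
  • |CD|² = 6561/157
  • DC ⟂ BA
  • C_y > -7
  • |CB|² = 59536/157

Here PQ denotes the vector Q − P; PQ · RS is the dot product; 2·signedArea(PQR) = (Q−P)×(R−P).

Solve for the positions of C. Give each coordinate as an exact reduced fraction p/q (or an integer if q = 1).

C = (-365/157, -957/157)

1. C_x = -365/157  [B, A, C are collinear ∩ DC ⟂ BA]
2. C_y = -957/157  [B, A, C are collinear ∩ DC ⟂ BA]
   → C = (-365/157, -957/157)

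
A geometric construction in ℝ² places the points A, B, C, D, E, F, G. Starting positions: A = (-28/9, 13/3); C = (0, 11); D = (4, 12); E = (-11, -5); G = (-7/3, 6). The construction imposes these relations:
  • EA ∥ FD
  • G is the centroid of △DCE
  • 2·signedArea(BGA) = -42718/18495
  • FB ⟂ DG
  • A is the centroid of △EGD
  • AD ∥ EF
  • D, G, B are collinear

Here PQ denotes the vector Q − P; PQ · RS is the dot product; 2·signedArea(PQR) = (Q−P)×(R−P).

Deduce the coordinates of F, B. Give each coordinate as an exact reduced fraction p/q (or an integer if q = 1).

B = (-29699/6165, 2498/685)
F = (-35/9, 8/3)

1. F_x = -35/9  [EA ∥ FD ∩ AD ∥ EF]
2. F_y = 8/3  [EA ∥ FD ∩ AD ∥ EF]
   → F = (-35/9, 8/3)
3. B_x = -29699/6165  [D, G, B are collinear ∩ FB ⟂ DG]
4. B_y = 2498/685  [D, G, B are collinear ∩ FB ⟂ DG]
   → B = (-29699/6165, 2498/685)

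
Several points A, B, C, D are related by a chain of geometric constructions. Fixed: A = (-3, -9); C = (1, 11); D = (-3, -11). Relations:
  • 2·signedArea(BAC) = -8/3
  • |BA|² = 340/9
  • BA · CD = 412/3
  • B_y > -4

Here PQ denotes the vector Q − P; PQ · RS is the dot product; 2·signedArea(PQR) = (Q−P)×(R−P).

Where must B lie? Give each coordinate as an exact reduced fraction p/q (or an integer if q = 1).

1. B_x = -5/3  [2·signedArea(BAC) = -8/3 ∩ BA · CD = 412/3]
2. B_y = -3  [2·signedArea(BAC) = -8/3 ∩ BA · CD = 412/3]
   → B = (-5/3, -3)

B = (-5/3, -3)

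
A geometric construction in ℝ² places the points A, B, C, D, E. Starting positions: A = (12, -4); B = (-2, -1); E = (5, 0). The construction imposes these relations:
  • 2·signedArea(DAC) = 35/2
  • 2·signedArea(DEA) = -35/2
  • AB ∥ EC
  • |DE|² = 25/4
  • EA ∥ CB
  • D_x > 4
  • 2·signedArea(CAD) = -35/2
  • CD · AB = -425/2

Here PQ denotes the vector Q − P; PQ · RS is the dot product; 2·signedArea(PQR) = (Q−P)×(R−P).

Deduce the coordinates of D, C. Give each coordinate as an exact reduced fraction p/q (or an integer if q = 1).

C = (-9, 3)
D = (5, -5/2)

1. D_x = 5  [line 4·x + 7·y + -5/2 = 0 ∩ |DE|² = 25/4]
2. D_y = -5/2  [line 4·x + 7·y + -5/2 = 0 ∩ |DE|² = 25/4]
   → D = (5, -5/2)
3. C_x = -9  [2·signedArea(DAC) = 35/2 ∩ EA ∥ CB]
4. C_y = 3  [2·signedArea(DAC) = 35/2 ∩ EA ∥ CB]
   → C = (-9, 3)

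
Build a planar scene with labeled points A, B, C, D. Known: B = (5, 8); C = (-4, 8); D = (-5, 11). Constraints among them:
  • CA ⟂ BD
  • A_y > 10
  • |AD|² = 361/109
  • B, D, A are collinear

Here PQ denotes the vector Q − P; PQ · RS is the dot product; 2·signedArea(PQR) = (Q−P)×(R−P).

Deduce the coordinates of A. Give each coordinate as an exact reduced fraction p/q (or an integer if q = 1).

1. A_x = -355/109  [B, D, A are collinear ∩ CA ⟂ BD]
2. A_y = 1142/109  [B, D, A are collinear ∩ CA ⟂ BD]
   → A = (-355/109, 1142/109)

A = (-355/109, 1142/109)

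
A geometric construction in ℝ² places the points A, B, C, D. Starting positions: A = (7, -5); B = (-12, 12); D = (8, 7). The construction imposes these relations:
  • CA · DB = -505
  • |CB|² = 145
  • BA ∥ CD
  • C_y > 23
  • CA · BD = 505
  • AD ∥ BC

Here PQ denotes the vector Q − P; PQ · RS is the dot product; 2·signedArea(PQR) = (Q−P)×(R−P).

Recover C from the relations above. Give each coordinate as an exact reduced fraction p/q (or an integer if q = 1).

1. C_x = -11  [BA ∥ CD ∩ AD ∥ BC]
2. C_y = 24  [BA ∥ CD ∩ AD ∥ BC]
   → C = (-11, 24)

C = (-11, 24)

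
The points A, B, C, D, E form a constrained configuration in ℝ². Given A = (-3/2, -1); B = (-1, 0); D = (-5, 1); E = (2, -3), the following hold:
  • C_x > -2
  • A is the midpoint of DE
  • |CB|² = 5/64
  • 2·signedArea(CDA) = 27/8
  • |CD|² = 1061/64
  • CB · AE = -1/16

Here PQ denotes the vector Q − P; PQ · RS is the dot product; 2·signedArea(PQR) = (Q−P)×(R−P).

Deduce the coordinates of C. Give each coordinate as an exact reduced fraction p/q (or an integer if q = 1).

C = (-9/8, -1/4)

1. C_x = -9/8  [2·signedArea(CDA) = 27/8 ∩ CB · AE = -1/16]
2. C_y = -1/4  [2·signedArea(CDA) = 27/8 ∩ CB · AE = -1/16]
   → C = (-9/8, -1/4)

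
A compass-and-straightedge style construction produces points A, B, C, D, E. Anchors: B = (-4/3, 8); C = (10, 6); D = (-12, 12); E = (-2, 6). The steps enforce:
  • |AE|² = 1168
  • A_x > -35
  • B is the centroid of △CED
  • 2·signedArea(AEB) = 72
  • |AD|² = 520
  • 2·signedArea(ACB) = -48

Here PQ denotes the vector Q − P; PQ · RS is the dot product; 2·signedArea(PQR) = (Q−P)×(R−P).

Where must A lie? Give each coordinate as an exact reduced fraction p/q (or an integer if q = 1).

A = (-34, 18)

1. A_x = -34  [2·signedArea(AEB) = 72 ∩ 2·signedArea(ACB) = -48]
2. A_y = 18  [2·signedArea(AEB) = 72 ∩ 2·signedArea(ACB) = -48]
   → A = (-34, 18)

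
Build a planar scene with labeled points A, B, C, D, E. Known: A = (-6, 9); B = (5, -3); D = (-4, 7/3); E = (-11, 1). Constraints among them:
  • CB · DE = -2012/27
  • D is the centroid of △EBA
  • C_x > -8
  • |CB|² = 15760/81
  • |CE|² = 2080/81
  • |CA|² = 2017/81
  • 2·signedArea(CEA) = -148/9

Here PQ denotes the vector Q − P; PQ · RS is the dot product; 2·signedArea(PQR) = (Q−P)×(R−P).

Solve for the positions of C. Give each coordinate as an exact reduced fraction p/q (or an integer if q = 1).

1. C_x = -7  [2·signedArea(CEA) = -148/9 ∩ CB · DE = -2012/27]
2. C_y = 37/9  [2·signedArea(CEA) = -148/9 ∩ CB · DE = -2012/27]
   → C = (-7, 37/9)

C = (-7, 37/9)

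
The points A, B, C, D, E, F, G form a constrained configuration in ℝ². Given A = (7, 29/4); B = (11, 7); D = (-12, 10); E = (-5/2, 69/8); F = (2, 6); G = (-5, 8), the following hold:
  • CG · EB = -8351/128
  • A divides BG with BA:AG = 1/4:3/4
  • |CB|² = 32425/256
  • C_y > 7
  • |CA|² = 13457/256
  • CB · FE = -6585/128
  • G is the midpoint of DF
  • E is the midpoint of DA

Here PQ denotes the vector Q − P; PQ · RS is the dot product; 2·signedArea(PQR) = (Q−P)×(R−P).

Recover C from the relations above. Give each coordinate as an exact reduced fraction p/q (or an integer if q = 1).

1. C_x = -1/4  [CB · FE = -6585/128 ∩ CG · EB = -8351/128]
2. C_y = 117/16  [CB · FE = -6585/128 ∩ CG · EB = -8351/128]
   → C = (-1/4, 117/16)

C = (-1/4, 117/16)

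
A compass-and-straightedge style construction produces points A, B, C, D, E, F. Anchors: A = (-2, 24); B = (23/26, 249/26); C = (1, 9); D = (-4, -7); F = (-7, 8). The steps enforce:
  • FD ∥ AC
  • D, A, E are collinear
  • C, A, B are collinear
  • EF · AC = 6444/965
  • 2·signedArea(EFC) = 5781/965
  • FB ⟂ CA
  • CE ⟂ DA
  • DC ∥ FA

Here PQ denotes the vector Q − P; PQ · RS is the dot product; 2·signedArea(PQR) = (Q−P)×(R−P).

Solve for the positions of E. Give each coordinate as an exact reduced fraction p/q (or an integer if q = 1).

1. E_x = -2848/965  [D, A, E are collinear ∩ CE ⟂ DA]
2. E_y = 8931/965  [D, A, E are collinear ∩ CE ⟂ DA]
   → E = (-2848/965, 8931/965)

E = (-2848/965, 8931/965)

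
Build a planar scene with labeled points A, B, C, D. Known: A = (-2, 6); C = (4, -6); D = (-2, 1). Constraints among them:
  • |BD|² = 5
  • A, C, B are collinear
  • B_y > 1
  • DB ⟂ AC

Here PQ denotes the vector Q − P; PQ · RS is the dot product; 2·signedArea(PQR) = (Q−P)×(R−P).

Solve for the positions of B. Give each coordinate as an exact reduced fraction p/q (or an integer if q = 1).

B = (0, 2)

1. B_x = 0  [A, C, B are collinear ∩ DB ⟂ AC]
2. B_y = 2  [A, C, B are collinear ∩ DB ⟂ AC]
   → B = (0, 2)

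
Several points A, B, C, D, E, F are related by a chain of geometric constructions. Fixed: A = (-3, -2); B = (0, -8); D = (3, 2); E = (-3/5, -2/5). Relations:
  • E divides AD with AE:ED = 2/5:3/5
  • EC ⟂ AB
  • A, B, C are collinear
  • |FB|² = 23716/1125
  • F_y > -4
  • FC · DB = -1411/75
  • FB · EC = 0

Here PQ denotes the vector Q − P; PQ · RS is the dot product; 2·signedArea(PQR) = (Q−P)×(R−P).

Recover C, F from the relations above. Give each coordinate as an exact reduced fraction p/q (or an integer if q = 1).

1. C_x = -79/25  [A, B, C are collinear ∩ EC ⟂ AB]
2. C_y = -42/25  [A, B, C are collinear ∩ EC ⟂ AB]
   → C = (-79/25, -42/25)
3. F_x = -154/75  [FB · EC = 0 ∩ FC · DB = -1411/75]
4. F_y = -292/75  [FB · EC = 0 ∩ FC · DB = -1411/75]
   → F = (-154/75, -292/75)

C = (-79/25, -42/25)
F = (-154/75, -292/75)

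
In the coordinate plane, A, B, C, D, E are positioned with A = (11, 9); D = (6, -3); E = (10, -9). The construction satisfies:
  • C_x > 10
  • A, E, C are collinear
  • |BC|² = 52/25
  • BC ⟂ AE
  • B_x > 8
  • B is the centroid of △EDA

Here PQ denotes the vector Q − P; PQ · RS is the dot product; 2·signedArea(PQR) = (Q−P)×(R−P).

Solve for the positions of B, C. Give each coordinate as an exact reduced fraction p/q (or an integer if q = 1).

B = (9, -1)
C = (261/25, -27/25)

1. B_x = 9  [B is the centroid of △EDA]
2. B_y = -1  [B is the centroid of △EDA]
   → B = (9, -1)
3. C_x = 261/25  [A, E, C are collinear ∩ BC ⟂ AE]
4. C_y = -27/25  [A, E, C are collinear ∩ BC ⟂ AE]
   → C = (261/25, -27/25)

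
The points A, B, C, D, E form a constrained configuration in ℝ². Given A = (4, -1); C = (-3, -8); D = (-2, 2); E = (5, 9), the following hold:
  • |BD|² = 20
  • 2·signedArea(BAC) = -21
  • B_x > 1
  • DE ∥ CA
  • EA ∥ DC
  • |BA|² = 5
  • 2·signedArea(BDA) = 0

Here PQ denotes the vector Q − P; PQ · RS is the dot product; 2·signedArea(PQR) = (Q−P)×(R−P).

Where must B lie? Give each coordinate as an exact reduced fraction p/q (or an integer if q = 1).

B = (2, 0)

1. B_x = 2  [2·signedArea(BDA) = 0 ∩ 2·signedArea(BAC) = -21]
2. B_y = 0  [2·signedArea(BDA) = 0 ∩ 2·signedArea(BAC) = -21]
   → B = (2, 0)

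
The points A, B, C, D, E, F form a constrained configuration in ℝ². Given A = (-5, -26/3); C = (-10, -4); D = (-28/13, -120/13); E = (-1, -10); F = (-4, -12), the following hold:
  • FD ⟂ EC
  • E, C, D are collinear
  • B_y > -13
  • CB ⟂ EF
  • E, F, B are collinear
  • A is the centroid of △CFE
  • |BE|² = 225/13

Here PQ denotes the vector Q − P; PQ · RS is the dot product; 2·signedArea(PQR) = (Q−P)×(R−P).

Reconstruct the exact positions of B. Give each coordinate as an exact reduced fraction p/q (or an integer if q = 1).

B = (-58/13, -160/13)

1. B_x = -58/13  [E, F, B are collinear ∩ CB ⟂ EF]
2. B_y = -160/13  [E, F, B are collinear ∩ CB ⟂ EF]
   → B = (-58/13, -160/13)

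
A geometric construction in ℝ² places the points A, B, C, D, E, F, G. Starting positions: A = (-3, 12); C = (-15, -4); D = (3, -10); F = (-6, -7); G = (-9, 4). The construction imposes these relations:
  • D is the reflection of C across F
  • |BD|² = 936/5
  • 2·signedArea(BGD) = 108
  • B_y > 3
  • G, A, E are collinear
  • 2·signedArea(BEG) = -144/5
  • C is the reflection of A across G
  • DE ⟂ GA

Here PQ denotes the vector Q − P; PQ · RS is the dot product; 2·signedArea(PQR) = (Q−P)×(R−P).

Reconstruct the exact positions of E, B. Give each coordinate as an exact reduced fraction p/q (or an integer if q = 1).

1. E_x = -57/5  [G, A, E are collinear ∩ DE ⟂ GA]
2. E_y = 4/5  [G, A, E are collinear ∩ DE ⟂ GA]
   → E = (-57/5, 4/5)
3. B_x = -3/5  [2·signedArea(BEG) = -144/5 ∩ 2·signedArea(BGD) = 108]
4. B_y = 16/5  [2·signedArea(BEG) = -144/5 ∩ 2·signedArea(BGD) = 108]
   → B = (-3/5, 16/5)

B = (-3/5, 16/5)
E = (-57/5, 4/5)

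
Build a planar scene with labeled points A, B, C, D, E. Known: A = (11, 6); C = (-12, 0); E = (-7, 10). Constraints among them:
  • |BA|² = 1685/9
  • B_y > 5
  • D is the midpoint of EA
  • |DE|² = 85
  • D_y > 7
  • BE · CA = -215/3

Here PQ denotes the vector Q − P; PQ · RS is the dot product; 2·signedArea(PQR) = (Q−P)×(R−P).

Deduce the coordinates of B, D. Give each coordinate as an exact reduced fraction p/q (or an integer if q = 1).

B = (-8/3, 16/3)
D = (2, 8)

1. B_x = -8/3  [line -23·x + -6·y + -88/3 = 0 ∩ |BA|² = 1685/9]
2. B_y = 16/3  [line -23·x + -6·y + -88/3 = 0 ∩ |BA|² = 1685/9]
   → B = (-8/3, 16/3)
3. D_x = 2  [D is the midpoint of EA]
4. D_y = 8  [D is the midpoint of EA]
   → D = (2, 8)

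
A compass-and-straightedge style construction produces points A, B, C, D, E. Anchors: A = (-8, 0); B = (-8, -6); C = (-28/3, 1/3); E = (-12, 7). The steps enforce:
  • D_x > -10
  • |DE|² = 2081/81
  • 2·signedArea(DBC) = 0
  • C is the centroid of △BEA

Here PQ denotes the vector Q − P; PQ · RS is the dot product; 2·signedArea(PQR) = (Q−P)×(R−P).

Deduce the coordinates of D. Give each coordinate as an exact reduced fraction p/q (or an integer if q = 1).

D = (-88/9, 22/9)

1. D_x = -88/9  [line -19/3·x + -4/3·y + -176/3 = 0 ∩ |DE|² = 2081/81]
2. D_y = 22/9  [line -19/3·x + -4/3·y + -176/3 = 0 ∩ |DE|² = 2081/81]
   → D = (-88/9, 22/9)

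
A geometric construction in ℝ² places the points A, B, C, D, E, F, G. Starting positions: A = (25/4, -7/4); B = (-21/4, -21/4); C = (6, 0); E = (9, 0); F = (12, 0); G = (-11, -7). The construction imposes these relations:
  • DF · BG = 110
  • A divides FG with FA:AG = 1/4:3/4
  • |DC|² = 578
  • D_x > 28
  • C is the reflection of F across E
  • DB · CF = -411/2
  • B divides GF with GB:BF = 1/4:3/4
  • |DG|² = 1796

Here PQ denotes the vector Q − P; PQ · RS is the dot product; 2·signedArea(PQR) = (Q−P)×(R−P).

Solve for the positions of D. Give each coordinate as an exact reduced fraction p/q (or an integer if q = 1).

D = (29, 7)

1. D_x = 29  [DB · CF = -411/2 ∩ DF · BG = 110]
2. D_y = 7  [DB · CF = -411/2 ∩ DF · BG = 110]
   → D = (29, 7)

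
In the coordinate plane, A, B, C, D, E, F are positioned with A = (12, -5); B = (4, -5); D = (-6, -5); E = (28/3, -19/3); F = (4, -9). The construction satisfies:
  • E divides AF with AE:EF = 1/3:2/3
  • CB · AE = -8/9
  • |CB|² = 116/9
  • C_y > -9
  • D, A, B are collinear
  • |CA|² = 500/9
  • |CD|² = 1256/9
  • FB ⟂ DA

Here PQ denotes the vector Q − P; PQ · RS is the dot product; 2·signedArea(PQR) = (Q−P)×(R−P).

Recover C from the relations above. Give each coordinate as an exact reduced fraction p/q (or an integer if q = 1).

1. C_x = 16/3  [line 8/3·x + 4/3·y + -28/9 = 0 ∩ |CA|² = 500/9]
2. C_y = -25/3  [line 8/3·x + 4/3·y + -28/9 = 0 ∩ |CA|² = 500/9]
   → C = (16/3, -25/3)

C = (16/3, -25/3)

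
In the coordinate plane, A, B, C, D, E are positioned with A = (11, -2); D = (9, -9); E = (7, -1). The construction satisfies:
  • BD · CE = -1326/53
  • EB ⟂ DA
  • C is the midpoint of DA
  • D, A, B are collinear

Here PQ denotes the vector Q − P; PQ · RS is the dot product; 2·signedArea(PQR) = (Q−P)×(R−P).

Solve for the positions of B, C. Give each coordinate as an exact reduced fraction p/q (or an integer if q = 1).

1. B_x = 581/53  [D, A, B are collinear ∩ EB ⟂ DA]
2. B_y = -113/53  [D, A, B are collinear ∩ EB ⟂ DA]
   → B = (581/53, -113/53)
3. C_x = 10  [C is the midpoint of DA]
4. C_y = -11/2  [C is the midpoint of DA]
   → C = (10, -11/2)

B = (581/53, -113/53)
C = (10, -11/2)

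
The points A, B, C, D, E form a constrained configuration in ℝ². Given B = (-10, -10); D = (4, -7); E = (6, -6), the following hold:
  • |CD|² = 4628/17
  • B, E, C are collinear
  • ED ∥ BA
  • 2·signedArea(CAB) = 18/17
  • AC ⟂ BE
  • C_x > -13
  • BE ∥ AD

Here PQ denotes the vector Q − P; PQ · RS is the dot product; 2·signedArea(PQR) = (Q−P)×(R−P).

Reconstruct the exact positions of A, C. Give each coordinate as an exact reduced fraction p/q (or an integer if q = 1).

A = (-12, -11)
C = (-206/17, -179/17)

1. A_x = -12  [BE ∥ AD ∩ ED ∥ BA]
2. A_y = -11  [BE ∥ AD ∩ ED ∥ BA]
   → A = (-12, -11)
3. C_x = -206/17  [B, E, C are collinear ∩ AC ⟂ BE]
4. C_y = -179/17  [B, E, C are collinear ∩ AC ⟂ BE]
   → C = (-206/17, -179/17)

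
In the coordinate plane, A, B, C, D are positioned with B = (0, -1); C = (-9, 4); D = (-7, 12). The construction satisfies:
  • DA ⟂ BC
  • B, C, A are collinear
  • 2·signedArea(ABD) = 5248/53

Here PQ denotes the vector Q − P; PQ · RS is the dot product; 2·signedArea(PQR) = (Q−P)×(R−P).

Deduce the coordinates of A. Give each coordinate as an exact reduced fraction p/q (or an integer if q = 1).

1. A_x = -576/53  [B, C, A are collinear ∩ DA ⟂ BC]
2. A_y = 267/53  [B, C, A are collinear ∩ DA ⟂ BC]
   → A = (-576/53, 267/53)

A = (-576/53, 267/53)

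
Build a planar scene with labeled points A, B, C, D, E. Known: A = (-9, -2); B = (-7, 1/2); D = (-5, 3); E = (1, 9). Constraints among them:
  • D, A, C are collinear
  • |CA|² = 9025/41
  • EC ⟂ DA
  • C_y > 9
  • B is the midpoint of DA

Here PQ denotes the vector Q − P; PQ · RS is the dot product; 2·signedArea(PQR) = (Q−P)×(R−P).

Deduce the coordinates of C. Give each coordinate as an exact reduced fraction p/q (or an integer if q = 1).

C = (11/41, 393/41)

1. C_x = 11/41  [D, A, C are collinear ∩ EC ⟂ DA]
2. C_y = 393/41  [D, A, C are collinear ∩ EC ⟂ DA]
   → C = (11/41, 393/41)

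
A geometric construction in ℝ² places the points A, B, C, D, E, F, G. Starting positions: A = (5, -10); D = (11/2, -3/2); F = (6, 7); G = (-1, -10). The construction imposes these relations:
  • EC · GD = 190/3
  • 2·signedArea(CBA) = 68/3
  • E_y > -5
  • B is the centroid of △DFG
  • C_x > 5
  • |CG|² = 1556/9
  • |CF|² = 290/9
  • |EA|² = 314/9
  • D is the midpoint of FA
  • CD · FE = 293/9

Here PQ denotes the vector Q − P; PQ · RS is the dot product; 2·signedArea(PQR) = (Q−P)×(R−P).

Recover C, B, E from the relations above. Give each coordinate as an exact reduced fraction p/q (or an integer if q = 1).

B = (7/2, -3/2)
C = (17/3, 4/3)
E = (10/3, -13/3)

1. B_x = 7/2  [B is the centroid of △DFG]
2. B_y = -3/2  [B is the centroid of △DFG]
   → B = (7/2, -3/2)
3. C_x = 17/3  [line 17/2·x + 3/2·y + -301/6 = 0 ∩ |CF|² = 290/9]
4. C_y = 4/3  [line 17/2·x + 3/2·y + -301/6 = 0 ∩ |CF|² = 290/9]
   → C = (17/3, 4/3)
5. E_x = 10/3  [CD · FE = 293/9 ∩ EC · GD = 190/3]
6. E_y = -13/3  [CD · FE = 293/9 ∩ EC · GD = 190/3]
   → E = (10/3, -13/3)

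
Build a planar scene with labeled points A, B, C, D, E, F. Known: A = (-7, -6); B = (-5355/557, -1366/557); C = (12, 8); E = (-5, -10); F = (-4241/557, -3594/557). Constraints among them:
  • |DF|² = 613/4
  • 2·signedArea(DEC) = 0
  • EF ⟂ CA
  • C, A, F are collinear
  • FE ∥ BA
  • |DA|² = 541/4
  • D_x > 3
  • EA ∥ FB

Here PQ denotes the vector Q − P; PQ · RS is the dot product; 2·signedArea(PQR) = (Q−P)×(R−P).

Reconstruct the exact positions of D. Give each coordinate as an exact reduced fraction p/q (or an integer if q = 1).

D = (7/2, -1)

1. D_x = 7/2  [line -18·x + 17·y + 80 = 0 ∩ |DF|² = 613/4]
2. D_y = -1  [line -18·x + 17·y + 80 = 0 ∩ |DF|² = 613/4]
   → D = (7/2, -1)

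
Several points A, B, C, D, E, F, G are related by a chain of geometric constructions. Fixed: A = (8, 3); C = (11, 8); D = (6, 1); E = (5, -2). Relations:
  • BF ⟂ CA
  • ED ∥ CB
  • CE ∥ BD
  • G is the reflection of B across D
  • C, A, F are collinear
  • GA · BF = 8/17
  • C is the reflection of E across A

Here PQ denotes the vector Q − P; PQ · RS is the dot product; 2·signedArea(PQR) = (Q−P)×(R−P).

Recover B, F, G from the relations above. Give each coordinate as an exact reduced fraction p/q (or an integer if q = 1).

1. B_x = 12  [CE ∥ BD ∩ ED ∥ CB]
2. B_y = 11  [CE ∥ BD ∩ ED ∥ CB]
   → B = (12, 11)
3. F_x = 214/17  [C, A, F are collinear ∩ BF ⟂ CA]
4. F_y = 181/17  [C, A, F are collinear ∩ BF ⟂ CA]
   → F = (214/17, 181/17)
5. G_x = 0  [G is the reflection of B across D]
6. G_y = -9  [G is the reflection of B across D]
   → G = (0, -9)

B = (12, 11)
F = (214/17, 181/17)
G = (0, -9)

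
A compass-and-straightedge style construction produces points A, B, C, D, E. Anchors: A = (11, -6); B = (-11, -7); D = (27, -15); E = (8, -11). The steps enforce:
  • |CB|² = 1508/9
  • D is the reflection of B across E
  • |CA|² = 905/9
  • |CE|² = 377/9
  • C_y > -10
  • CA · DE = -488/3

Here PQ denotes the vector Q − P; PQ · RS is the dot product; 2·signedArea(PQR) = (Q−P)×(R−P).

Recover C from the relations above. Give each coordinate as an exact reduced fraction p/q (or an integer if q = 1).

C = (5/3, -29/3)

1. C_x = 5/3  [line 19·x + -4·y + -211/3 = 0 ∩ |CB|² = 1508/9]
2. C_y = -29/3  [line 19·x + -4·y + -211/3 = 0 ∩ |CB|² = 1508/9]
   → C = (5/3, -29/3)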